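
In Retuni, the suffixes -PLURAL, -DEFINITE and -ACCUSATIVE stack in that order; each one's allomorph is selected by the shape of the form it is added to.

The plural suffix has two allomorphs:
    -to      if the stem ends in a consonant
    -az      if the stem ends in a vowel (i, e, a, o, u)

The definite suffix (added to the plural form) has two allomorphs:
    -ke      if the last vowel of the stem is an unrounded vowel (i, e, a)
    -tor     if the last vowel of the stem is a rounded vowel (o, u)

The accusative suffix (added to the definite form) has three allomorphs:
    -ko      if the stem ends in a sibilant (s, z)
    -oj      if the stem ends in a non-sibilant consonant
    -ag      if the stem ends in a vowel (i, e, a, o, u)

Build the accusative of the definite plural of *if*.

*if*: final sound = /f/, a consonant → -to → *ifto*.
The last vowel of the plural form *ifto* is /o/, which is a rounded vowel, so the definite suffix is -tor, giving *iftotor*.
Since the final sound of the definite form *iftotor* is /r/ (a non-sibilant consonant), it takes -oj, giving *iftotoroj*.

iftotoroj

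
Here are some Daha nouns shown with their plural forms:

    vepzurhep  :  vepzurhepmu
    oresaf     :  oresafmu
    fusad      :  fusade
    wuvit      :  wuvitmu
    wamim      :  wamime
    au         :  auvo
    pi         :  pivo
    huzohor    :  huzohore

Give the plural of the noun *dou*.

douvo

The pattern is voicing of the final sound: -mu when the stem ends in a voiceless consonant (*vepzurhep*, *oresaf*, *wuvit*); -e when the stem ends in a voiced consonant (*fusad*, *wamim*, *huzohor*); -vo when the stem ends in a vowel (*au*, *pi*).
Since the final sound of *dou* is /u/ (a vowel), it takes -vo, giving *douvo*.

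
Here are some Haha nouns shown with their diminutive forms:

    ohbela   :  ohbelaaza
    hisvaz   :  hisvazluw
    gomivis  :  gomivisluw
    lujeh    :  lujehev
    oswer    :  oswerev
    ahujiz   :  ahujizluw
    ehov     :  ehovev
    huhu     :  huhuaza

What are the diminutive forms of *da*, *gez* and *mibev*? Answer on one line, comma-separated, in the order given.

The alternation tracks the final sound of the stem — -luw when the stem ends in a sibilant (*hisvaz*, *gomivis*, *ahujiz*); -ev when the stem ends in a non-sibilant consonant (*lujeh*, *oswer*, *ehov*); -aza when the stem ends in a vowel (*ohbela*, *huhu*).
Since the final sound of *da* is /a/ (a vowel), it takes -aza, giving *daaza*.
The final sound of *gez* is /z/, which is a sibilant, so the suffix is -luw, giving *gezluw*.
The final sound of *mibev* is /v/, which is a non-sibilant consonant, so the suffix is -ev, giving *mibevev*.

daaza, gezluw, mibevev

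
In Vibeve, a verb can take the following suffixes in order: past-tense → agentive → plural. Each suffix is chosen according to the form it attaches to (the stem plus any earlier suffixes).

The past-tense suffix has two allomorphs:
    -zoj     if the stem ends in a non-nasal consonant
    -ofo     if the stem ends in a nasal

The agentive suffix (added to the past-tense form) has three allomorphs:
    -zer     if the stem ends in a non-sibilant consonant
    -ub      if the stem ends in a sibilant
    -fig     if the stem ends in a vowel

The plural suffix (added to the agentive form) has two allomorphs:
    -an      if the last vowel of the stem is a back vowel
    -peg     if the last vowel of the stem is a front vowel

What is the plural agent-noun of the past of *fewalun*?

The final consonant of *fewalun* is /n/, which is a nasal, so the past-tense suffix is -ofo, giving *fewalunofo*.
The past-tense form *fewalunofo* — final sound /o/ (a vowel) → -fig → *fewalunofofig*.
Since the last vowel of the agentive form *fewalunofofig* is /i/ (a front vowel), it takes -peg, giving *fewalunofofigpeg*.

fewalunofofigpeg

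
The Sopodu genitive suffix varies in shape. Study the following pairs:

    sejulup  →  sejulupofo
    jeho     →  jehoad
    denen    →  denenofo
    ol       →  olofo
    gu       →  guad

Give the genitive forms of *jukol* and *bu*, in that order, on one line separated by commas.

jukolofo, buad

The alternation tracks the final sound of the stem — -ofo when the stem ends in a consonant (*sejulup*, *denen*, *ol*); -ad when the stem ends in a vowel (*jeho*, *gu*).
The final sound of *jukol* is /l/, which is a consonant, so the suffix is -ofo, giving *jukolofo*.
The final sound of *bu* is /u/, which is a vowel, so the suffix is -ad, giving *buad*.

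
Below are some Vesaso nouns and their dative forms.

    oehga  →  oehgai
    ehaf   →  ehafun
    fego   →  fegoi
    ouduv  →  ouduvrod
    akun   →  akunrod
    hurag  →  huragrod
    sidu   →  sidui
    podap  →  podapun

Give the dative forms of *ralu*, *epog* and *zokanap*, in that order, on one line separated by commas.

ralui, epogrod, zokanapun

The alternation tracks the final sound of the stem — -un when the stem ends in a voiceless consonant (*ehaf*, *podap*); -rod when the stem ends in a voiced consonant (*ouduv*, *akun*, *hurag*); -i when the stem ends in a vowel (*oehga*, *fego*, *sidu*).
*ralu* — final sound /u/ (a vowel) → -i → *ralui*.
*epog*: final sound = /g/, a voiced consonant → -rod → *epogrod*.
The final sound of *zokanap* is /p/, which is a voiceless consonant, so the suffix is -un, giving *zokanapun*.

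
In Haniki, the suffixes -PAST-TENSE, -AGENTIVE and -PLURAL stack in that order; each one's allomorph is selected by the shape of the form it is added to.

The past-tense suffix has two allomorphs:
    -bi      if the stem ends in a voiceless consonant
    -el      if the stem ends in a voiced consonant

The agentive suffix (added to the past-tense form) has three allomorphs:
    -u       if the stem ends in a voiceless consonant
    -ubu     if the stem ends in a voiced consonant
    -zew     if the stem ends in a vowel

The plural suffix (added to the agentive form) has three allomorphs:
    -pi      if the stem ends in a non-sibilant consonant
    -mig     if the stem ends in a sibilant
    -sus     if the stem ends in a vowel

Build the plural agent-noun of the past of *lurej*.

lurejelubusus

*lurej* — final consonant /j/ (voiced) → -el → *lurejel*.
The final sound of the past-tense form *lurejel* is /l/, which is a voiced consonant, so the agentive suffix is -ubu, giving *lurejelubu*.
The agentive form *lurejelubu*: final sound = /u/, a vowel → -sus → *lurejelubusus*.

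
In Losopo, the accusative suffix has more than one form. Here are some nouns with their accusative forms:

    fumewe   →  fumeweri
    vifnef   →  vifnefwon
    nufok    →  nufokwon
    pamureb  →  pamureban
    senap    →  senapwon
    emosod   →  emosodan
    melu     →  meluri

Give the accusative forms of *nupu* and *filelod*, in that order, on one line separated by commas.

The suffix is conditioned by the final sound: -won when the stem ends in a voiceless consonant (*vifnef*, *nufok*, *senap*); -an when the stem ends in a voiced consonant (*pamureb*, *emosod*); -ri when the stem ends in a vowel (*fumewe*, *melu*).
*nupu*: final sound = /u/, a vowel → -ri → *nupuri*.
The final sound of *filelod* is /d/, which is a voiced consonant, so the suffix is -an, giving *filelodan*.

nupuri, filelodan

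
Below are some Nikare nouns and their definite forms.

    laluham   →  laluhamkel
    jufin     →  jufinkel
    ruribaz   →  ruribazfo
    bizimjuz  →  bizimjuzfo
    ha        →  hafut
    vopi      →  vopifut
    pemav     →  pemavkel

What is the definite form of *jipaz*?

The pattern is sibilance of the final sound: -fo when the stem ends in a sibilant (*ruribaz*, *bizimjuz*); -kel when the stem ends in a non-sibilant consonant (*laluham*, *jufin*, *pemav*); -fut when the stem ends in a vowel (*ha*, *vopi*).
*jipaz* — final sound /z/ (a sibilant) → -fo → *jipazfo*.

jipazfo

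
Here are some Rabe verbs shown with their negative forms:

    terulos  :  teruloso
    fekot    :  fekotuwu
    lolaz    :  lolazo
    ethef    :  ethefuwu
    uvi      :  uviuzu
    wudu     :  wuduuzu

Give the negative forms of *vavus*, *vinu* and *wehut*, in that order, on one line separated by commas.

vavuso, vinuuzu, wehutuwu

Looking at the final sound of each stem: -o when the stem ends in a sibilant (*terulos*, *lolaz*); -uwu when the stem ends in a non-sibilant consonant (*fekot*, *ethef*); -uzu when the stem ends in a vowel (*uvi*, *wudu*).
*vavus* — final sound /s/ (a sibilant) → -o → *vavuso*.
*vinu* — final sound /u/ (a vowel) → -uzu → *vinuuzu*.
The final sound of *wehut* is /t/, which is a non-sibilant consonant, so the suffix is -uwu, giving *wehutuwu*.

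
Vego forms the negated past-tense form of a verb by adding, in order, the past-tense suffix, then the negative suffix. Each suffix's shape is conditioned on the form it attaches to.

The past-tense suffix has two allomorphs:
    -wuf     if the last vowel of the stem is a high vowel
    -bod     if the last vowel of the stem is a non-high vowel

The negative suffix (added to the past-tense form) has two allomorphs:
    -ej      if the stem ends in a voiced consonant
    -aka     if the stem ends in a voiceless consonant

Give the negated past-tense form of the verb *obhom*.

The last vowel of *obhom* is /o/, which is a non-high vowel, so the past-tense suffix is -bod, giving *obhombod*.
The past-tense form *obhombod* — final consonant /d/ (voiced) → -ej → *obhombodej*.

obhombodej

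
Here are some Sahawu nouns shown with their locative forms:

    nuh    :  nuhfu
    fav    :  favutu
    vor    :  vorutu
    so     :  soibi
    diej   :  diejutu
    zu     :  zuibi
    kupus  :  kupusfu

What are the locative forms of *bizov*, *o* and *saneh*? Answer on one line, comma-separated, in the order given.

bizovutu, oibi, sanehfu

The alternation tracks the final sound of the stem — -fu when the stem ends in a voiceless consonant (*nuh*, *kupus*); -utu when the stem ends in a voiced consonant (*fav*, *vor*, *diej*); -ibi when the stem ends in a vowel (*so*, *zu*).
*bizov*: final sound = /v/, a voiced consonant → -utu → *bizovutu*.
*o* — final sound /o/ (a vowel) → -ibi → *oibi*.
The final sound of *saneh* is /h/, which is a voiceless consonant, so the suffix is -fu, giving *sanehfu*.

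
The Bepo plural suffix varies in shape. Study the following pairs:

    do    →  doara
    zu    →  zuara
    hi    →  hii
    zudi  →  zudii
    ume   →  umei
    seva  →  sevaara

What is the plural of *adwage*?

The alternation tracks the last vowel of the stem — -i when the last vowel of the stem is a front vowel (*hi*, *zudi*, *ume*); -ara when the last vowel of the stem is a back vowel (*do*, *zu*, *seva*).
*adwage* — last vowel /e/ (a front vowel) → -i → *adwagei*.

adwagei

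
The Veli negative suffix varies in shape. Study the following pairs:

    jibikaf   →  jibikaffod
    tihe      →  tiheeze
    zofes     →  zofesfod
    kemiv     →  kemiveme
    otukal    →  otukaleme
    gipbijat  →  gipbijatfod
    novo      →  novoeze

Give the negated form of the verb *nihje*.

nihjeeze

The alternation tracks the final sound of the stem — -fod when the stem ends in a voiceless consonant (*jibikaf*, *zofes*, *gipbijat*); -eme when the stem ends in a voiced consonant (*kemiv*, *otukal*); -eze when the stem ends in a vowel (*tihe*, *novo*).
Since the final sound of *nihje* is /e/ (a vowel), it takes -eze, giving *nihjeeze*.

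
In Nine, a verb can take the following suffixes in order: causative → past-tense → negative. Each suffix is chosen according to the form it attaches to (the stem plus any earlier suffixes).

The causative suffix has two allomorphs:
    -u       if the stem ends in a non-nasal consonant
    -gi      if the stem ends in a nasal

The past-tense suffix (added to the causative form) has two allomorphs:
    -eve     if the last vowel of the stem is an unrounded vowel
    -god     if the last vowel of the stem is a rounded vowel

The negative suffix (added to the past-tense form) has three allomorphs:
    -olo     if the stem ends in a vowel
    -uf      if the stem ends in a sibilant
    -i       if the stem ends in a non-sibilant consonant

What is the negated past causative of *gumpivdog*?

gumpivdogugodi

*gumpivdog*: final consonant = /g/, non-nasal → -u → *gumpivdogu*.
The causative form *gumpivdogu* — last vowel /u/ (a rounded vowel) → -god → *gumpivdogugod*.
The past-tense form *gumpivdogugod*: final sound = /d/, a non-sibilant consonant → -i → *gumpivdogugodi*.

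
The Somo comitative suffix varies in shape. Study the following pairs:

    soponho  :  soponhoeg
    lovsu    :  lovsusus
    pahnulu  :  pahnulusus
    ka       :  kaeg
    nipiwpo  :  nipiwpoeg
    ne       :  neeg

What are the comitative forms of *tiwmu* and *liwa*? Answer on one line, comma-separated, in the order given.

The alternation tracks the last vowel of the stem — -sus when the last vowel of the stem is a high vowel (*lovsu*, *pahnulu*); -eg when the last vowel of the stem is a non-high vowel (*soponho*, *ka*, *nipiwpo*, *ne*).
*tiwmu* — last vowel /u/ (a high vowel) → -sus → *tiwmusus*.
The last vowel of *liwa* is /a/, which is a non-high vowel, so the suffix is -eg, giving *liwaeg*.

tiwmusus, liwaeg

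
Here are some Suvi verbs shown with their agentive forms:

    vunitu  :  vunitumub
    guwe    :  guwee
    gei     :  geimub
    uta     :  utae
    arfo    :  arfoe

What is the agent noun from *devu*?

devumub

The suffix is conditioned by the last vowel: -mub when the last vowel of the stem is a high vowel (*vunitu*, *gei*); -e when the last vowel of the stem is a non-high vowel (*guwe*, *uta*, *arfo*).
*devu* — last vowel /u/ (a high vowel) → -mub → *devumub*.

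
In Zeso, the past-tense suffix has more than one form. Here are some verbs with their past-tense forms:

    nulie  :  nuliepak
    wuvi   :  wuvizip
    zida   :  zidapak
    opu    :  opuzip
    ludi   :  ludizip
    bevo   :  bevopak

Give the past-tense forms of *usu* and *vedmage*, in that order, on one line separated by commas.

The alternation tracks the last vowel of the stem — -zip when the last vowel of the stem is a high vowel (*wuvi*, *opu*, *ludi*); -pak when the last vowel of the stem is a non-high vowel (*nulie*, *zida*, *bevo*).
Since the last vowel of *usu* is /u/ (a high vowel), it takes -zip, giving *usuzip*.
The last vowel of *vedmage* is /e/, which is a non-high vowel, so the suffix is -pak, giving *vedmagepak*.

usuzip, vedmagepak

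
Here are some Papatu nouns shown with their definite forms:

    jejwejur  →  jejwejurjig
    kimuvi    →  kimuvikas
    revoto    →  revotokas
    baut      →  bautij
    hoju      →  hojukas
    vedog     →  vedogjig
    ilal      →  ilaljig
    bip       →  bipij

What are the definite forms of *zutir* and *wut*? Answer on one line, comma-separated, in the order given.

zutirjig, wutij

The alternation tracks the final sound of the stem — -ij when the stem ends in a voiceless consonant (*baut*, *bip*); -jig when the stem ends in a voiced consonant (*jejwejur*, *vedog*, *ilal*); -kas when the stem ends in a vowel (*kimuvi*, *revoto*, *hoju*).
*zutir*: final sound = /r/, a voiced consonant → -jig → *zutirjig*.
*wut*: final sound = /t/, a voiceless consonant → -ij → *wutij*.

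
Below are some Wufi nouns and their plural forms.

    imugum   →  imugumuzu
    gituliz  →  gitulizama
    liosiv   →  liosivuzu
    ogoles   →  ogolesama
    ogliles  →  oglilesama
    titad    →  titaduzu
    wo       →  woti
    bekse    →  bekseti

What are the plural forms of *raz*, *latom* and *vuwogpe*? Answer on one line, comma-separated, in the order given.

razama, latomuzu, vuwogpeti

The pattern is sibilance of the final sound: -ama when the stem ends in a sibilant (*gituliz*, *ogoles*, *ogliles*); -uzu when the stem ends in a non-sibilant consonant (*imugum*, *liosiv*, *titad*); -ti when the stem ends in a vowel (*wo*, *bekse*).
Since the final sound of *raz* is /z/ (a sibilant), it takes -ama, giving *razama*.
*latom*: final sound = /m/, a non-sibilant consonant → -uzu → *latomuzu*.
The final sound of *vuwogpe* is /e/, which is a vowel, so the suffix is -ti, giving *vuwogpeti*.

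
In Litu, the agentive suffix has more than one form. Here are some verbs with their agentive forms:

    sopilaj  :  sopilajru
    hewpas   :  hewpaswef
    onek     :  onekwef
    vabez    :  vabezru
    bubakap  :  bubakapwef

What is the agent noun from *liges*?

Looking at the final consonant of each stem: -wef when the stem ends in a voiceless consonant (*hewpas*, *onek*, *bubakap*); -ru when the stem ends in a voiced consonant (*sopilaj*, *vabez*).
*liges*: final consonant = /s/, voiceless → -wef → *ligeswef*.

ligeswef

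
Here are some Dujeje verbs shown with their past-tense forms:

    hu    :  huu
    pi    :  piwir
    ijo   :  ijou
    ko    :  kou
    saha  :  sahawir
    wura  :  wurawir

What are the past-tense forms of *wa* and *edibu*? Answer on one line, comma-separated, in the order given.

wawir, edibuu

Looking at the last vowel of each stem: -u when the last vowel of the stem is a rounded vowel (*hu*, *ijo*, *ko*); -wir when the last vowel of the stem is an unrounded vowel (*pi*, *saha*, *wura*).
*wa* — last vowel /a/ (an unrounded vowel) → -wir → *wawir*.
*edibu* — last vowel /u/ (a rounded vowel) → -u → *edibuu*.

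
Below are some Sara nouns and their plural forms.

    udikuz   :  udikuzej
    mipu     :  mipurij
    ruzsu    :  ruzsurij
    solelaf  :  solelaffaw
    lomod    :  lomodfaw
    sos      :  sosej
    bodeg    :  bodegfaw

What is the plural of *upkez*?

upkezej

The alternation tracks the final sound of the stem — -ej when the stem ends in a sibilant (*udikuz*, *sos*); -faw when the stem ends in a non-sibilant consonant (*solelaf*, *lomod*, *bodeg*); -rij when the stem ends in a vowel (*mipu*, *ruzsu*).
The final sound of *upkez* is /z/, which is a sibilant, so the suffix is -ej, giving *upkezej*.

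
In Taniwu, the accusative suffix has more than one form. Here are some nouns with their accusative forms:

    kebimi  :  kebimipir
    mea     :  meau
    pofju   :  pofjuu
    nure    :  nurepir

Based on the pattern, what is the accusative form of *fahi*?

The pattern is front/back vowel harmony: -pir when the last vowel of the stem is a front vowel (*kebimi*, *nure*); -u when the last vowel of the stem is a back vowel (*mea*, *pofju*).
*fahi*: last vowel = /i/, a front vowel → -pir → *fahipir*.

fahipir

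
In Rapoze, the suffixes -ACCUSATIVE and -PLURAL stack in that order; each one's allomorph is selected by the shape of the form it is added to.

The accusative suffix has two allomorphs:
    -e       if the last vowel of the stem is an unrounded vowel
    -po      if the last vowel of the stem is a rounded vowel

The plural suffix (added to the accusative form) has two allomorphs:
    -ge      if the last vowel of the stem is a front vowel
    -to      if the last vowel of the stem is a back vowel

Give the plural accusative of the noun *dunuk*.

dunukpoto

The last vowel of *dunuk* is /u/, which is a rounded vowel, so the accusative suffix is -po, giving *dunukpo*.
Since the last vowel of the accusative form *dunukpo* is /o/ (a back vowel), it takes -to, giving *dunukpoto*.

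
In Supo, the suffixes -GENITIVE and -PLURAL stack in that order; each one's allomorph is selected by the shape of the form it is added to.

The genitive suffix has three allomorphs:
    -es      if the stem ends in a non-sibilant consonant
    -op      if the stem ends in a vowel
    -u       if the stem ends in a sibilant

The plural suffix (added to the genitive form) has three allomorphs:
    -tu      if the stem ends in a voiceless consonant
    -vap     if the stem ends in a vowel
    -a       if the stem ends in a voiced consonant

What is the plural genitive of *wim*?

The final sound of *wim* is /m/, which is a non-sibilant consonant, so the genitive suffix is -es, giving *wimes*.
Since the final sound of the genitive form *wimes* is /s/ (a voiceless consonant), it takes -tu, giving *wimestu*.

wimestu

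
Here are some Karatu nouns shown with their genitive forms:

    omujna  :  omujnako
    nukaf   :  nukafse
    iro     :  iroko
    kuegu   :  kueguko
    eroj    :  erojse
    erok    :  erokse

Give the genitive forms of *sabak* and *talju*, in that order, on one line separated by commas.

sabakse, taljuko

Looking at the final sound of each stem: -se when the stem ends in a consonant (*nukaf*, *eroj*, *erok*); -ko when the stem ends in a vowel (*omujna*, *iro*, *kuegu*).
*sabak* — final sound /k/ (a consonant) → -se → *sabakse*.
The final sound of *talju* is /u/, which is a vowel, so the suffix is -ko, giving *taljuko*.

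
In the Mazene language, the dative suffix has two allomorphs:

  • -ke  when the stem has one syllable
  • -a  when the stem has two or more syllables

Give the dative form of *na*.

nake

With one syllable, *na* takes -ke → *nake*.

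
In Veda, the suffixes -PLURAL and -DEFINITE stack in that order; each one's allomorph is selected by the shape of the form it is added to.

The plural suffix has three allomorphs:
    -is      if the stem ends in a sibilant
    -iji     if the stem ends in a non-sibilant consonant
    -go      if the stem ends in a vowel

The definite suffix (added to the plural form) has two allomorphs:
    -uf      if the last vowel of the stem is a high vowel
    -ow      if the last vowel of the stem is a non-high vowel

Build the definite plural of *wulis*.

wulisisuf

The final sound of *wulis* is /s/, which is a sibilant, so the plural suffix is -is, giving *wulisis*.
Since the last vowel of the plural form *wulisis* is /i/ (a high vowel), it takes -uf, giving *wulisisuf*.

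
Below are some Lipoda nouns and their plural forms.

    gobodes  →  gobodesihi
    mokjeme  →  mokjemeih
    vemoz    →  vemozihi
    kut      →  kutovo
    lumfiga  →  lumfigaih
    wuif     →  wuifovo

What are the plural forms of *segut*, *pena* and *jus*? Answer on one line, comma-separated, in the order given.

The suffix is conditioned by the final sound: -ihi when the stem ends in a sibilant (*gobodes*, *vemoz*); -ovo when the stem ends in a non-sibilant consonant (*kut*, *wuif*); -ih when the stem ends in a vowel (*mokjeme*, *lumfiga*).
*segut*: final sound = /t/, a non-sibilant consonant → -ovo → *segutovo*.
Since the final sound of *pena* is /a/ (a vowel), it takes -ih, giving *penaih*.
*jus*: final sound = /s/, a sibilant → -ihi → *jusihi*.

segutovo, penaih, jusihi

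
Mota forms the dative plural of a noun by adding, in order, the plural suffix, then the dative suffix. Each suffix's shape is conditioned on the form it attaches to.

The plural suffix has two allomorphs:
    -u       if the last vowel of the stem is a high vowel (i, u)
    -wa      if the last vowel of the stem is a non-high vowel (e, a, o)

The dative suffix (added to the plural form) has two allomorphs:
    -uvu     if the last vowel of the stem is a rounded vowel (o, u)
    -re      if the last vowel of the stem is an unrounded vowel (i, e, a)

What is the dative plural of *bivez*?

bivezware

*bivez*: last vowel = /e/, a non-high vowel → -wa → *bivezwa*.
The plural form *bivezwa*: last vowel = /a/, an unrounded vowel → -re → *bivezware*.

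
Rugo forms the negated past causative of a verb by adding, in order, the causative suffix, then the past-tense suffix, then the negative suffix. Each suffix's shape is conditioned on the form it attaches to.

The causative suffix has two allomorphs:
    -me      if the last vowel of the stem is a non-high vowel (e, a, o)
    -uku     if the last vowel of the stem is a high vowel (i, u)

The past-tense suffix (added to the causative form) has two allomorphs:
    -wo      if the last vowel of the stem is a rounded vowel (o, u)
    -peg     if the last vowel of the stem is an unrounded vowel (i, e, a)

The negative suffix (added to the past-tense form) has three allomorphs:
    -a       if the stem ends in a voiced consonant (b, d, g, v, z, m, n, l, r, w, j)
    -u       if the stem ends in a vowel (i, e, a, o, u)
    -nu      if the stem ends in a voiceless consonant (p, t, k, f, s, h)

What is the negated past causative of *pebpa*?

pebpamepega

Since the last vowel of *pebpa* is /a/ (a non-high vowel), it takes -me, giving *pebpame*.
The causative form *pebpame* — last vowel /e/ (an unrounded vowel) → -peg → *pebpamepeg*.
The final sound of the past-tense form *pebpamepeg* is /g/, which is a voiced consonant, so the negative suffix is -a, giving *pebpamepega*.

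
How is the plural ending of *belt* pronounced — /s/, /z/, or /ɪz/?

The stem *belt* ends in a voiceless non-sibilant consonant.
The plural suffix surfaces as /ɪz/ after sibilants, /s/ after other voiceless consonants, and /z/ after other voiced sounds.
So the plural -s on *belt* is pronounced /s/.

/s/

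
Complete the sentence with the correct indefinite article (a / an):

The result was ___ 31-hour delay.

The indefinite article is chosen by the initial *sound* of the following word, not its spelling.
The number *31* is spoken "thirty-…", beginning with /ˈθɜrti/ — a consonant sound.
So the article is *a*: The result was a 31-hour delay.

a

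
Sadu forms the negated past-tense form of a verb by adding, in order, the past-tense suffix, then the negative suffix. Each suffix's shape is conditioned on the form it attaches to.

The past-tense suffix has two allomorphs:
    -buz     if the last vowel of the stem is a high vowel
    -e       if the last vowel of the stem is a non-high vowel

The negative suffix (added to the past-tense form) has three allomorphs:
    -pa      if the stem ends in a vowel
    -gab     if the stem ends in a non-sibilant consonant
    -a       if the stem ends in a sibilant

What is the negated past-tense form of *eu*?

The last vowel of *eu* is /u/, which is a high vowel, so the past-tense suffix is -buz, giving *eubuz*.
The past-tense form *eubuz* — final sound /z/ (a sibilant) → -a → *eubuza*.

eubuza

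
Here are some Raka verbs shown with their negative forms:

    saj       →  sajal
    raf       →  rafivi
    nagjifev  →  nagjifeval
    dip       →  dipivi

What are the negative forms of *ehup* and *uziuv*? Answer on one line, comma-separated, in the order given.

The pattern is voicing of the final consonant: -ivi when the stem ends in a voiceless consonant (*raf*, *dip*); -al when the stem ends in a voiced consonant (*saj*, *nagjifev*).
*ehup*: final consonant = /p/, voiceless → -ivi → *ehupivi*.
Since the final consonant of *uziuv* is /v/ (voiced), it takes -al, giving *uziuval*.

ehupivi, uziuval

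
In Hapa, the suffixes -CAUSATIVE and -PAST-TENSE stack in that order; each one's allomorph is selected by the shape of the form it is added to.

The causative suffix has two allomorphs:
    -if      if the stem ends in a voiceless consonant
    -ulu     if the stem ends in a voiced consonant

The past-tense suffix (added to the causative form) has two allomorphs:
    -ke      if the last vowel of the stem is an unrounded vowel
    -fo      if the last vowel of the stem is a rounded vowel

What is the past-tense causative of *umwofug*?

Since the final consonant of *umwofug* is /g/ (voiced), it takes -ulu, giving *umwofugulu*.
Since the last vowel of the causative form *umwofugulu* is /u/ (a rounded vowel), it takes -fo, giving *umwofugulufo*.

umwofugulufo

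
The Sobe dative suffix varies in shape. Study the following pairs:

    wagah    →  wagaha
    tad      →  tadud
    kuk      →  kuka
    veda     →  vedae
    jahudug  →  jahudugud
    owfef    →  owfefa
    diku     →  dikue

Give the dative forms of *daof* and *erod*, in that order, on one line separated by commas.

daofa, erodud

Looking at the final sound of each stem: -a when the stem ends in a voiceless consonant (*wagah*, *kuk*, *owfef*); -ud when the stem ends in a voiced consonant (*tad*, *jahudug*); -e when the stem ends in a vowel (*veda*, *diku*).
*daof*: final sound = /f/, a voiceless consonant → -a → *daofa*.
The final sound of *erod* is /d/, which is a voiced consonant, so the suffix is -ud, giving *erodud*.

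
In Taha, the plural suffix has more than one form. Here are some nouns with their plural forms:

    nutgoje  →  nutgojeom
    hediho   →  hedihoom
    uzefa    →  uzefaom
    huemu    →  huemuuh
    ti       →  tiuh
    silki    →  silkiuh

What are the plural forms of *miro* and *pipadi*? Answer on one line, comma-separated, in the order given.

Looking at the last vowel of each stem: -uh when the last vowel of the stem is a high vowel (*huemu*, *ti*, *silki*); -om when the last vowel of the stem is a non-high vowel (*nutgoje*, *hediho*, *uzefa*).
Since the last vowel of *miro* is /o/ (a non-high vowel), it takes -om, giving *miroom*.
The last vowel of *pipadi* is /i/, which is a high vowel, so the suffix is -uh, giving *pipadiuh*.

miroom, pipadiuh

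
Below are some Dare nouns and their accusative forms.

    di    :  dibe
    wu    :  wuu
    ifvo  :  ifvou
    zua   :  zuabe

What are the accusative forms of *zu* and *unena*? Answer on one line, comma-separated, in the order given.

zuu, unenabe

The pattern is rounding harmony: -u when the last vowel of the stem is a rounded vowel (*wu*, *ifvo*); -be when the last vowel of the stem is an unrounded vowel (*di*, *zua*).
The last vowel of *zu* is /u/, which is a rounded vowel, so the suffix is -u, giving *zuu*.
*unena*: last vowel = /a/, an unrounded vowel → -be → *unenabe*.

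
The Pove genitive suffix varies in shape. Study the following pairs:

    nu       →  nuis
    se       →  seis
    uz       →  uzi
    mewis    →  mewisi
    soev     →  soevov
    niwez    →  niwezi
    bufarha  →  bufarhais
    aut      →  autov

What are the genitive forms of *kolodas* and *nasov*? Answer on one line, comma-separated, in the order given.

The pattern is sibilance of the final sound: -i when the stem ends in a sibilant (*uz*, *mewis*, *niwez*); -ov when the stem ends in a non-sibilant consonant (*soev*, *aut*); -is when the stem ends in a vowel (*nu*, *se*, *bufarha*).
*kolodas* — final sound /s/ (a sibilant) → -i → *kolodasi*.
*nasov* — final sound /v/ (a non-sibilant consonant) → -ov → *nasovov*.

kolodasi, nasovov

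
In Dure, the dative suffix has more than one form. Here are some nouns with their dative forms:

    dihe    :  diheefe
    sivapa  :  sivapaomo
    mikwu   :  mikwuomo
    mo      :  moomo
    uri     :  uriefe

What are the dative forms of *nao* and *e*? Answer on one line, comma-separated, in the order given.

The alternation tracks the last vowel of the stem — -efe when the last vowel of the stem is a front vowel (*dihe*, *uri*); -omo when the last vowel of the stem is a back vowel (*sivapa*, *mikwu*, *mo*).
The last vowel of *nao* is /o/, which is a back vowel, so the suffix is -omo, giving *naoomo*.
Since the last vowel of *e* is /e/ (a front vowel), it takes -efe, giving *eefe*.

naoomo, eefe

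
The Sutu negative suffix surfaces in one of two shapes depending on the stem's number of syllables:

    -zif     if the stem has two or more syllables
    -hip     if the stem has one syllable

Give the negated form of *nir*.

nirhip

*nir* (one syllable) → -hip → *nirhip*.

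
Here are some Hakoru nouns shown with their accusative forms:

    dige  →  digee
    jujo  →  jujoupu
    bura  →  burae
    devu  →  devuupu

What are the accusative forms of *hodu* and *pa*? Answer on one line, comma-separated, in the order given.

The alternation tracks the last vowel of the stem — -upu when the last vowel of the stem is a rounded vowel (*jujo*, *devu*); -e when the last vowel of the stem is an unrounded vowel (*dige*, *bura*).
*hodu* — last vowel /u/ (a rounded vowel) → -upu → *hoduupu*.
The last vowel of *pa* is /a/, which is an unrounded vowel, so the suffix is -e, giving *pae*.

hoduupu, pae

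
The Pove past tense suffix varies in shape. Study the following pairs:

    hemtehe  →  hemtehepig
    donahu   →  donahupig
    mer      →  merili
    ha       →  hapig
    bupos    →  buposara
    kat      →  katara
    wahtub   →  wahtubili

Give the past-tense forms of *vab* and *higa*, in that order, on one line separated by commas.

The alternation tracks the final sound of the stem — -ara when the stem ends in a voiceless consonant (*bupos*, *kat*); -ili when the stem ends in a voiced consonant (*mer*, *wahtub*); -pig when the stem ends in a vowel (*hemtehe*, *donahu*, *ha*).
Since the final sound of *vab* is /b/ (a voiced consonant), it takes -ili, giving *vabili*.
*higa* — final sound /a/ (a vowel) → -pig → *higapig*.

vabili, higapig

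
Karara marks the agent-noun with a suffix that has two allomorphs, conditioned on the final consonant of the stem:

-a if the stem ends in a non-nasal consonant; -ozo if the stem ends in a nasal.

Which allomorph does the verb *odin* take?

-ozo

The final consonant of *odin* is /n/, which is a nasal, so the suffix is -ozo.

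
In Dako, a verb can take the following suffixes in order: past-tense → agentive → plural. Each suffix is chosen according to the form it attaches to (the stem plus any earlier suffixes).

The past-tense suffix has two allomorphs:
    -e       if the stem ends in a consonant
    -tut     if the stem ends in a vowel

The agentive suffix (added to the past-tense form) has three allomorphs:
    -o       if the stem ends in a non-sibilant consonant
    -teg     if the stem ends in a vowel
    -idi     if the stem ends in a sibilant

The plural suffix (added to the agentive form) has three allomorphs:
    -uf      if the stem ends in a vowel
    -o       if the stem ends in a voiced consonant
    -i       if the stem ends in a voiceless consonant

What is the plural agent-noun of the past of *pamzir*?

Since the final sound of *pamzir* is /r/ (a consonant), it takes -e, giving *pamzire*.
The past-tense form *pamzire*: final sound = /e/, a vowel → -teg → *pamzireteg*.
The agentive form *pamzireteg*: final sound = /g/, a voiced consonant → -o → *pamziretego*.

pamziretego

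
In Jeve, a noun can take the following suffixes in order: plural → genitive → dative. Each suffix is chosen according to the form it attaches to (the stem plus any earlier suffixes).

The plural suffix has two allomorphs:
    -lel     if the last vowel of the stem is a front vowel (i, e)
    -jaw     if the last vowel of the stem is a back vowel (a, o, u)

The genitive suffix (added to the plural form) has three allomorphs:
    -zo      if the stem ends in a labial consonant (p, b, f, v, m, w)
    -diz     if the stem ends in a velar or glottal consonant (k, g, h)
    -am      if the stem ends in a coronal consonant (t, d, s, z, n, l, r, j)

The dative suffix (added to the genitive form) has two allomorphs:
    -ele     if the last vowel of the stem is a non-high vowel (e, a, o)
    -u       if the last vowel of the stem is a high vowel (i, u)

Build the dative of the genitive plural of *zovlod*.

zovlodjawzoele

The last vowel of *zovlod* is /o/, which is a back vowel, so the plural suffix is -jaw, giving *zovlodjaw*.
The plural form *zovlodjaw* — final consonant /w/ (labial) → -zo → *zovlodjawzo*.
The last vowel of the genitive form *zovlodjawzo* is /o/, which is a non-high vowel, so the dative suffix is -ele, giving *zovlodjawzoele*.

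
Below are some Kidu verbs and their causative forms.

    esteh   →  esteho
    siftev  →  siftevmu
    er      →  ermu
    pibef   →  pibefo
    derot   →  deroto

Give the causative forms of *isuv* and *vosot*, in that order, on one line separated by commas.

isuvmu, vosoto

The alternation tracks the final consonant of the stem — -o when the stem ends in a voiceless consonant (*esteh*, *pibef*, *derot*); -mu when the stem ends in a voiced consonant (*siftev*, *er*).
The final consonant of *isuv* is /v/, which is voiced, so the suffix is -mu, giving *isuvmu*.
The final consonant of *vosot* is /t/, which is voiceless, so the suffix is -o, giving *vosoto*.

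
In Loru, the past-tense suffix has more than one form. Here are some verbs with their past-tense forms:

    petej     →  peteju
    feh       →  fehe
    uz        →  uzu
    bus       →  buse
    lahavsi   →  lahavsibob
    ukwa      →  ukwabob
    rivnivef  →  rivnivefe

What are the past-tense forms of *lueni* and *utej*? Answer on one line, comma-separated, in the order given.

luenibob, uteju

The alternation tracks the final sound of the stem — -e when the stem ends in a voiceless consonant (*feh*, *bus*, *rivnivef*); -u when the stem ends in a voiced consonant (*petej*, *uz*); -bob when the stem ends in a vowel (*lahavsi*, *ukwa*).
*lueni*: final sound = /i/, a vowel → -bob → *luenibob*.
The final sound of *utej* is /j/, which is a voiced consonant, so the suffix is -u, giving *uteju*.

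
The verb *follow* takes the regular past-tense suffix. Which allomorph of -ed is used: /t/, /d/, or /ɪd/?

The stem *follow* ends in a voiced sound other than /d/.
The -ed suffix is realized as /ɪd/ after /t, d/; as /t/ after other voiceless consonants; and as /d/ after other voiced sounds.
So -ed on *follow* is pronounced /d/.

/d/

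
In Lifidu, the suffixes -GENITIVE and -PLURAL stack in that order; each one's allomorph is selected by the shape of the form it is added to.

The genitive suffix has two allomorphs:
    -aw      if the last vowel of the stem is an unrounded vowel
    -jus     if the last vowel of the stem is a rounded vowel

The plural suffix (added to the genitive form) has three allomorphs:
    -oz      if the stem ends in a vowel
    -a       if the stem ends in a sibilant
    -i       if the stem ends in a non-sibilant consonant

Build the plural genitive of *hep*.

*hep* — last vowel /e/ (an unrounded vowel) → -aw → *hepaw*.
The genitive form *hepaw*: final sound = /w/, a non-sibilant consonant → -i → *hepawi*.

hepawi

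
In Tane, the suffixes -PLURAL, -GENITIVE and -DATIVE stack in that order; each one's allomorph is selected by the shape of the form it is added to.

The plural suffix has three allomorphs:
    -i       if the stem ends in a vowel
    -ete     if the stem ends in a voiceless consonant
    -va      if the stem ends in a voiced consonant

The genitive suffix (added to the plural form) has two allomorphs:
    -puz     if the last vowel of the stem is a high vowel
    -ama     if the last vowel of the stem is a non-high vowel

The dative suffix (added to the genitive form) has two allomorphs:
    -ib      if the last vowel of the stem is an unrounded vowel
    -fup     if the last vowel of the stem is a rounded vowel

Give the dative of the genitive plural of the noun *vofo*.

Since the final sound of *vofo* is /o/ (a vowel), it takes -i, giving *vofoi*.
The last vowel of the plural form *vofoi* is /i/, which is a high vowel, so the genitive suffix is -puz, giving *vofoipuz*.
Since the last vowel of the genitive form *vofoipuz* is /u/ (a rounded vowel), it takes -fup, giving *vofoipuzfup*.

vofoipuzfup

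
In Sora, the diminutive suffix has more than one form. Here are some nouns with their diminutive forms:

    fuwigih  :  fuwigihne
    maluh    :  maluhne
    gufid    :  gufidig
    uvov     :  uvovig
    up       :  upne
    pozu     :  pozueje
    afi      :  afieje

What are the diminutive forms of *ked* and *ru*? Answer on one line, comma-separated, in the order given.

kedig, rueje

The pattern is voicing of the final sound: -ne when the stem ends in a voiceless consonant (*fuwigih*, *maluh*, *up*); -ig when the stem ends in a voiced consonant (*gufid*, *uvov*); -eje when the stem ends in a vowel (*pozu*, *afi*).
*ked* — final sound /d/ (a voiced consonant) → -ig → *kedig*.
Since the final sound of *ru* is /u/ (a vowel), it takes -eje, giving *rueje*.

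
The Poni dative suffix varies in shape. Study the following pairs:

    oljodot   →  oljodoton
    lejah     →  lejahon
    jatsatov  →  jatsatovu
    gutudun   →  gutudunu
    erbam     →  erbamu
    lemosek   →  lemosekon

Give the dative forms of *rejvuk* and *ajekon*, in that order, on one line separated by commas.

The suffix is conditioned by the final consonant: -on when the stem ends in a voiceless consonant (*oljodot*, *lejah*, *lemosek*); -u when the stem ends in a voiced consonant (*jatsatov*, *gutudun*, *erbam*).
Since the final consonant of *rejvuk* is /k/ (voiceless), it takes -on, giving *rejvukon*.
Since the final consonant of *ajekon* is /n/ (voiced), it takes -u, giving *ajekonu*.

rejvukon, ajekonu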